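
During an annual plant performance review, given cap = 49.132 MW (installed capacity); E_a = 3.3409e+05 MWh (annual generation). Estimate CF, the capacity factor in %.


CF = E_a / (cap * 8760) * 100
CF = 3.3409e+05 / (49.132 * 8760) * 100
CF = 77.624 %


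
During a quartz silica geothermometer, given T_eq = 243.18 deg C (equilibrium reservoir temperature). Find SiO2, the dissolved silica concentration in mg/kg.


SiO2 = 10^(5.19 - 1309/(T_eq + 273.15))
SiO2 = 10^(5.19 - 1309/(243.18 + 273.15))
SiO2 = 451.65 mg/kg


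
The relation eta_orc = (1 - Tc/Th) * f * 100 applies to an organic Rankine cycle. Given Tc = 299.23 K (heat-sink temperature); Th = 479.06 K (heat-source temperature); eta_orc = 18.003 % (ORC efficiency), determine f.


f = (eta_orc/100) / (1 - Tc/Th)
f = (18.003/100) / (1 - 299.23/479.06)
f = 0.47959


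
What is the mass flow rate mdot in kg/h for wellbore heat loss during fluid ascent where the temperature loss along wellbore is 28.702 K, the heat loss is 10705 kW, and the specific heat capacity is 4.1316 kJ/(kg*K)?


mdot = Q_loss / (cp * dT)
mdot = 10705 / (4.1316 * 28.702)
mdot = 90.27266 kg/s
Convert: 90.27266 kg/s * 3600.0 = 3.2498e+05 kg/h
mdot = 3.2498e+05 kg/h


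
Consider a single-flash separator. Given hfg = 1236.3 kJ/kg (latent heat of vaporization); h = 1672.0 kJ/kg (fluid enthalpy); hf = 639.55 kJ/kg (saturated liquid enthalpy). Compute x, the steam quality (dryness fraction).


x = (h - hf) / hfg
x = (1672.0 - 639.55) / 1236.3
x = 0.83511


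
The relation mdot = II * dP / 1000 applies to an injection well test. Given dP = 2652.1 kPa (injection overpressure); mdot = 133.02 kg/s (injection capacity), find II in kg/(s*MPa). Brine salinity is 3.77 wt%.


II = mdot * 1000 / dP
II = 133.02 * 1000 / 2652.1
II = 50.156 kg/(s*MPa)


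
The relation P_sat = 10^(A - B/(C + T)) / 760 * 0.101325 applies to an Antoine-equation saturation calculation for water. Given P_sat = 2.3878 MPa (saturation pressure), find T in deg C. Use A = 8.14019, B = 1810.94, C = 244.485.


T = B / (A - log10(P_sat * 760 / 0.101325)) - C
T = 1810.94 / (8.14019 - log10(2.3878 * 760 / 0.101325)) - 244.485
T = 221.40 deg C


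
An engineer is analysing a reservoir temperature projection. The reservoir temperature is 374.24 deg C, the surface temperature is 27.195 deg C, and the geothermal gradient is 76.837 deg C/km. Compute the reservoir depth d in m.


d = (T_res - T_surf) / grad * 1000
d = (374.24 - 27.195) / 76.837 * 1000
d = 4516.6 m


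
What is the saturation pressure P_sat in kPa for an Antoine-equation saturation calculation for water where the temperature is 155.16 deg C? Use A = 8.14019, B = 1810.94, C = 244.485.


P_sat = 10^(A - B/(C + T)) / 760 * 0.101325
P_sat = 10^(8.14019 - 1810.94/(244.485 + 155.16)) / 760 * 0.101325
P_sat = 0.5416533 MPa
Convert: 0.5416533 MPa * 1000.0 = 541.65 kPa
P_sat = 541.65 kPa


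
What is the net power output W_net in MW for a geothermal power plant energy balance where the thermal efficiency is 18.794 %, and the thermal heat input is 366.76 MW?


W_net = eta / 100 * Q_in
W_net = 18.794 / 100 * 366.76
W_net = 68.929 MW


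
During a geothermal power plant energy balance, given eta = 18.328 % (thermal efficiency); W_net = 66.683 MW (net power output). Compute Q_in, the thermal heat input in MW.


Q_in = W_net / (eta / 100)
Q_in = 66.683 / (18.328 / 100)
Q_in = 363.83 MW


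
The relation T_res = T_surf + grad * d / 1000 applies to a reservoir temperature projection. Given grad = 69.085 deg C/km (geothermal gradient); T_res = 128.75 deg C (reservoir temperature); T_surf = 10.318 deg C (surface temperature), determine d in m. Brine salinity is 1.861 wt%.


d = (T_res - T_surf) / grad * 1000
d = (128.75 - 10.318) / 69.085 * 1000
d = 1714.3 m


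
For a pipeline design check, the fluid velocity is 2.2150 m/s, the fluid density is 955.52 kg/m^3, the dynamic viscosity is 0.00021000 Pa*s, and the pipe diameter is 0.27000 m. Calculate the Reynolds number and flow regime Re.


Step 1: Re = rho*vel*D/mu = 955.52*2.215*0.27/0.00021 = 2.7212e+06
Step 2: Re = 2.7212e+06 > 4000, so flow is turbulent.
Re = 2.7212e+06 (turbulent)


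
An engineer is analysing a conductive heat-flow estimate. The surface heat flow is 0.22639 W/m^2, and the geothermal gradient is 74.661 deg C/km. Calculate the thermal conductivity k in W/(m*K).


k = q * 1000 / grad
k = 0.22639 * 1000 / 74.661
k = 3.0322 W/(m*K)


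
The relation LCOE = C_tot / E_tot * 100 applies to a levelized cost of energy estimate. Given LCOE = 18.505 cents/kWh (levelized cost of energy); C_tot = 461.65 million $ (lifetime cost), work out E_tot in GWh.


E_tot = C_tot / LCOE * 100
E_tot = 461.65 / 18.505 * 100
E_tot = 2494.7 GWh


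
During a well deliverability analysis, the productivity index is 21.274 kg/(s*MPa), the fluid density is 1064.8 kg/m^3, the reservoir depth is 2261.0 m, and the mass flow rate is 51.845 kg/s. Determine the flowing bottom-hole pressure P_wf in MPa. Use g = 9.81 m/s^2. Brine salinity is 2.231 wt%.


Step 1: P_i = rho*g*h/1e6 = 1064.8*9.81*2261.0/1e6 = 23.61770 MPa
Step 2: P_wf = P_i - mdot/PI = 23.61770 - 51.845/21.274 = 21.181 MPa
P_wf = 21.181 MPa


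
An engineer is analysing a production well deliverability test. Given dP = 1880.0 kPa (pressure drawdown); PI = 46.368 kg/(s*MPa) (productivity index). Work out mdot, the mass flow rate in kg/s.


mdot = PI * dP / 1000
mdot = 46.368 * 1880.0 / 1000
mdot = 87.172 kg/s


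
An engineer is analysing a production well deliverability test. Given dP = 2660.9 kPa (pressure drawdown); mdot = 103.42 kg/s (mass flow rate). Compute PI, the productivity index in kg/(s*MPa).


PI = mdot * 1000 / dP
PI = 103.42 * 1000 / 2660.9
PI = 38.867 kg/(s*MPa)


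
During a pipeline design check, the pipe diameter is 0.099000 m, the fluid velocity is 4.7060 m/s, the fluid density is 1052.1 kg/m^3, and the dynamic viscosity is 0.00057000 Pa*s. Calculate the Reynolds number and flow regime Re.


Step 1: Re = rho*vel*D/mu = 1052.1*4.706*0.099/0.00057 = 8.5994e+05
Step 2: Re = 8.5994e+05 > 4000, so flow is turbulent.
Re = 8.5994e+05 (turbulent)


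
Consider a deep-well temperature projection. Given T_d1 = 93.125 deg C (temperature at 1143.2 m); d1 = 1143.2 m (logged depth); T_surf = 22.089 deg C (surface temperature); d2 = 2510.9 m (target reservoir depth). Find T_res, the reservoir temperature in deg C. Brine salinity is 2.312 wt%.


Step 1: grad = (T_d1 - T_surf)/d1 * 1000 = (93.125 - 22.089)/1143.2 * 1000 = 62.13786 deg C/km
Step 2: T_res = T_surf + grad*d2/1000 = 22.089 + 62.13786*2510.9/1000 = 178.11 deg C
T_res = 178.11 deg C


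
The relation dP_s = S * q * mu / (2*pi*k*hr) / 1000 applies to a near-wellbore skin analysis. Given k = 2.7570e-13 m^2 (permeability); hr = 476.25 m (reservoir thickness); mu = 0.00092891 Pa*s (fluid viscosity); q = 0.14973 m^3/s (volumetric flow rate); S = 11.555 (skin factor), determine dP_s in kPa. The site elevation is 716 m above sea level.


dP_s = S * q * mu / (2*pi*k*hr) / 1000
dP_s = 11.555 * 0.14973 * 0.00092891 / (2*pi*2.7570e-13*476.25) / 1000
dP_s = 1948.1 kPa


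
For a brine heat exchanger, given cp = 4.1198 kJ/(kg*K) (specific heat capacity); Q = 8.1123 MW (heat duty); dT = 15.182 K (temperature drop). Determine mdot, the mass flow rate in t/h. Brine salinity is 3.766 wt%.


mdot = Q * 1000 / (cp * dT)
mdot = 8.1123 * 1000 / (4.1198 * 15.182)
mdot = 129.6997 kg/s
Convert: 129.6997 kg/s * 3.6 = 466.92 t/h
mdot = 466.92 t/h


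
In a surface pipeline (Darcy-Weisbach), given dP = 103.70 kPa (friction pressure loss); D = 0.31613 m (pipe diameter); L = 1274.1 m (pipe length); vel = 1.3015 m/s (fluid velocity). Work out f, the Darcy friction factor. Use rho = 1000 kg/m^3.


f = dP*1000 / ((L/D)*(rho*vel^2/2))
f = 103.70*1000 / ((1274.1/0.31613)*(1000*1.3015^2/2))
f = 0.030380


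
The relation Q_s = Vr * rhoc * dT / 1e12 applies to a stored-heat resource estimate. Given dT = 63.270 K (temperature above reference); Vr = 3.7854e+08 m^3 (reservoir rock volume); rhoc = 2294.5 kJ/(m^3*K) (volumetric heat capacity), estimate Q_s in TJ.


Q_s = Vr * rhoc * dT / 1e12
Q_s = 3.7854e+08 * 2294.5 * 63.270 / 1e12
Q_s = 54.95379 PJ
Convert: 54.95379 PJ * 1000.0 = 54954 TJ
Q_s = 54954 TJ


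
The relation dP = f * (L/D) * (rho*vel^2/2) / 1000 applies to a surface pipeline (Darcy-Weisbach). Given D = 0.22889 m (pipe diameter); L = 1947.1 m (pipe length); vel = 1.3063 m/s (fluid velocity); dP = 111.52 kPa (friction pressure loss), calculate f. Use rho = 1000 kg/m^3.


f = dP*1000 / ((L/D)*(rho*vel^2/2))
f = 111.52*1000 / ((1947.1/0.22889)*(1000*1.3063^2/2))
f = 0.015365


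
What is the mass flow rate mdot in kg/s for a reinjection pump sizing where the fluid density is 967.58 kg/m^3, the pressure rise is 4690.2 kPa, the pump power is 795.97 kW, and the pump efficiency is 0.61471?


mdot = P_pump * rho * eta / dP
mdot = 795.97 * 967.58 * 0.61471 / 4690.2
mdot = 100.94 kg/s


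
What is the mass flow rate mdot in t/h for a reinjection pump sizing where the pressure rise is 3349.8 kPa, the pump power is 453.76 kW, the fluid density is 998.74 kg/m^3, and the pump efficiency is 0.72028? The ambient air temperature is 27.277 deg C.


mdot = P_pump * rho * eta / dP
mdot = 453.76 * 998.74 * 0.72028 / 3349.8
mdot = 97.44535 kg/s
Convert: 97.44535 kg/s * 3.6 = 350.80 t/h
mdot = 350.80 t/h


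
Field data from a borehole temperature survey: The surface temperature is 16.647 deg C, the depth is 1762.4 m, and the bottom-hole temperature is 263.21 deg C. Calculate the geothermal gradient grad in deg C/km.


grad = (T_d - T_surf) / d * 1000
grad = (263.21 - 16.647) / 1762.4 * 1000
grad = 139.90 deg C/km


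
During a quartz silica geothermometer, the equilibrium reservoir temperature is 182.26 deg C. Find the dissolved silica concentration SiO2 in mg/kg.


SiO2 = 10^(5.19 - 1309/(T_eq + 273.15))
SiO2 = 10^(5.19 - 1309/(182.26 + 273.15))
SiO2 = 206.86 mg/kg


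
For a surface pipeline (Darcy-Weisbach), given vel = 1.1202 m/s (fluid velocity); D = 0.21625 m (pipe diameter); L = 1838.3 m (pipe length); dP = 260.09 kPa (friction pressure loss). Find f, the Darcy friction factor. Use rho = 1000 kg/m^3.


f = dP*1000 / ((L/D)*(rho*vel^2/2))
f = 260.09*1000 / ((1838.3/0.21625)*(1000*1.1202^2/2))
f = 0.048764


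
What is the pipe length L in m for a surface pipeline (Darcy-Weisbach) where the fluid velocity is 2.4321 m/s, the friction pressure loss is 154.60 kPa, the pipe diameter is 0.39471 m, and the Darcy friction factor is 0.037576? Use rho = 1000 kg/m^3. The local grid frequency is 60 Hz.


L = dP*1000*D / (f*rho*vel^2/2)
L = 154.60*1000*0.39471 / (0.037576*1000*2.4321^2/2)
L = 549.09 m


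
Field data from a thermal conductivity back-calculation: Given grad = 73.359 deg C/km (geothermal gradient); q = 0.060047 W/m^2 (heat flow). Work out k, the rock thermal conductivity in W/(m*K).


k = q / (grad / 1000)
k = 0.060047 / (73.359 / 1000)
k = 0.81854 W/(m*K)


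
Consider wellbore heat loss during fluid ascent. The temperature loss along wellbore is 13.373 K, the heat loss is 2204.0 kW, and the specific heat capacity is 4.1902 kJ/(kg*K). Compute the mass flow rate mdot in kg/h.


mdot = Q_loss / (cp * dT)
mdot = 2204.0 / (4.1902 * 13.373)
mdot = 39.33218 kg/s
Convert: 39.33218 kg/s * 3600.0 = 1.4160e+05 kg/h
mdot = 1.4160e+05 kg/h


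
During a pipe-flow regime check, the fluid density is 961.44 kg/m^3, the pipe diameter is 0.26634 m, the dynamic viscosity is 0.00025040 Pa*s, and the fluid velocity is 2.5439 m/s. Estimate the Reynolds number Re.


Re = rho * vel * D / mu
Re = 961.44 * 2.5439 * 0.26634 / 0.00025040
Re = 2.6015e+06


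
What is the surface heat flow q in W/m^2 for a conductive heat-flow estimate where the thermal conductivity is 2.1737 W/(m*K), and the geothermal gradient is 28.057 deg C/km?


q = k * grad / 1000
q = 2.1737 * 28.057 / 1000
q = 0.060988 W/m^2


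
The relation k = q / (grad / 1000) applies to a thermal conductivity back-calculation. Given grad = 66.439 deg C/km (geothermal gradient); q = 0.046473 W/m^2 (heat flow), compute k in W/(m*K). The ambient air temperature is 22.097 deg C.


k = q / (grad / 1000)
k = 0.046473 / (66.439 / 1000)
k = 0.69948 W/(m*K)


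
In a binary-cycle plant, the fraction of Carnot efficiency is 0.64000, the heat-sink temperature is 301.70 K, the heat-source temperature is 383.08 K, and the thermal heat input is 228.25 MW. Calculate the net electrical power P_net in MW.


Step 1: eta = (1 - Tc/Th)*f = (1 - 301.7/383.08)*0.64 = 0.1359591
Step 2: P_net = eta * Q_in = 0.1359591 * 228.25 = 31.033 MW
P_net = 31.033 MW


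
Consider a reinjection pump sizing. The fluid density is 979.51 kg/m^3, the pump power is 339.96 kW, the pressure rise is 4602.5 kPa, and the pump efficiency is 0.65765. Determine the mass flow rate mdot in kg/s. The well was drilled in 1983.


mdot = P_pump * rho * eta / dP
mdot = 339.96 * 979.51 * 0.65765 / 4602.5
mdot = 47.581 kg/s


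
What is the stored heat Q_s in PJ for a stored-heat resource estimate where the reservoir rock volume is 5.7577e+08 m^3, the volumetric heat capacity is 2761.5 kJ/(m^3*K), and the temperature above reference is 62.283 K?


Q_s = Vr * rhoc * dT / 1e12
Q_s = 5.7577e+08 * 2761.5 * 62.283 / 1e12
Q_s = 99.029 PJ


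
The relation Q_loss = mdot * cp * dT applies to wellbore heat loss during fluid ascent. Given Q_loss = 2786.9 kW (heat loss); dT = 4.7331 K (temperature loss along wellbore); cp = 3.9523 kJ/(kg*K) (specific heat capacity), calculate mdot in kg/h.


mdot = Q_loss / (cp * dT)
mdot = 2786.9 / (3.9523 * 4.7331)
mdot = 148.9793 kg/s
Convert: 148.9793 kg/s * 3600.0 = 5.3633e+05 kg/h
mdot = 5.3633e+05 kg/h


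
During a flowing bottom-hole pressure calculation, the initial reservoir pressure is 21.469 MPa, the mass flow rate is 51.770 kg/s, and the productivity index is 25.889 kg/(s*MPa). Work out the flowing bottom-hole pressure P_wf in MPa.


P_wf = P_i - mdot / PI
P_wf = 21.469 - 51.770 / 25.889
P_wf = 19.469 MPa


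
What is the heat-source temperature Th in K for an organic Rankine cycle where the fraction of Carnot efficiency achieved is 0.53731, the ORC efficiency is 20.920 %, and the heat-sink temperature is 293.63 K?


Th = Tc / (1 - (eta_orc/100)/f)
Th = 293.63 / (1 - (20.920/100)/0.53731)
Th = 480.85 K


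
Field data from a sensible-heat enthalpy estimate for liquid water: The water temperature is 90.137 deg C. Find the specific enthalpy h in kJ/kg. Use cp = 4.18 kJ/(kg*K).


h = cp * T
h = 4.18 * 90.137
h = 376.77 kJ/kg


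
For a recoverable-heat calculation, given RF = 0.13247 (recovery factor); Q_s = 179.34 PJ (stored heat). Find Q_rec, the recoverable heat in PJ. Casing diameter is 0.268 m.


Q_rec = Q_s * RF
Q_rec = 179.34 * 0.13247
Q_rec = 23.757 PJ


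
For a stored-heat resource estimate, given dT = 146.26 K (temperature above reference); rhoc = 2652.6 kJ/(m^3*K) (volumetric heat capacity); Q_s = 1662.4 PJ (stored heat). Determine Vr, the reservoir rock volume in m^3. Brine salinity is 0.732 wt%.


Vr = Q_s * 1e12 / (rhoc * dT)
Vr = 1662.4 * 1e12 / (2652.6 * 146.26)
Vr = 4.2849e+09 m^3


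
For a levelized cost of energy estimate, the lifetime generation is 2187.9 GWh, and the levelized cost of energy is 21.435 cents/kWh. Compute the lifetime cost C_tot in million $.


C_tot = LCOE / 100 * E_tot
C_tot = 21.435 / 100 * 2187.9
C_tot = 468.98 million $


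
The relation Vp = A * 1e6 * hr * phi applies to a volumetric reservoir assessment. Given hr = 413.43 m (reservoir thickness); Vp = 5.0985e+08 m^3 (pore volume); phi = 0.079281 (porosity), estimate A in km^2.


A = Vp / (1e6 * hr * phi)
A = 5.0985e+08 / (1e6 * 413.43 * 0.079281)
A = 15.555 km^2


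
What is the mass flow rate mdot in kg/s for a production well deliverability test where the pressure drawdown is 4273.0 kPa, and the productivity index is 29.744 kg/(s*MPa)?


mdot = PI * dP / 1000
mdot = 29.744 * 4273.0 / 1000
mdot = 127.10 kg/s


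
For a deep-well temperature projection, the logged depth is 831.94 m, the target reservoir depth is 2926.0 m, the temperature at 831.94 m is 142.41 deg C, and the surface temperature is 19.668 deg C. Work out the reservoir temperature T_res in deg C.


Step 1: grad = (T_d1 - T_surf)/d1 * 1000 = (142.41 - 19.668)/831.94 * 1000 = 147.5371 deg C/km
Step 2: T_res = T_surf + grad*d2/1000 = 19.668 + 147.5371*2926.0/1000 = 451.36 deg C
T_res = 451.36 deg C


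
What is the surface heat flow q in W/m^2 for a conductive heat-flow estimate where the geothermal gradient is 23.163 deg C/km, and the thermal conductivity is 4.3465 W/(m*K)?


q = k * grad / 1000
q = 4.3465 * 23.163 / 1000
q = 0.10068 W/m^2


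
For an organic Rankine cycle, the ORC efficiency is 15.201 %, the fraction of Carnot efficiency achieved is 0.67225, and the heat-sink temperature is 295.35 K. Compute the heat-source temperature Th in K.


Th = Tc / (1 - (eta_orc/100)/f)
Th = 295.35 / (1 - (15.201/100)/0.67225)
Th = 381.65 K


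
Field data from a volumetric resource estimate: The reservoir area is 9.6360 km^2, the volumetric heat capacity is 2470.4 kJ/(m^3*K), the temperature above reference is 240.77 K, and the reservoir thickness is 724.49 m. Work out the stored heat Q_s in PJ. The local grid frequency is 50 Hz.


Step 1: Vr = A*1e6*hr = 9.636*1e6*724.49 = 6.981186e+09 m^3
Step 2: Q_s = Vr*rhoc*dT/1e12 = 6.981186e+09*2470.4*240.77/1e12 = 4152.4 PJ
Q_s = 4152.4 PJ


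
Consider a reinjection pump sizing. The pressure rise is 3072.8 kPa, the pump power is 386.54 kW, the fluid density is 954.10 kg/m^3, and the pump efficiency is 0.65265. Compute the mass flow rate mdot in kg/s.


mdot = P_pump * rho * eta / dP
mdot = 386.54 * 954.10 * 0.65265 / 3072.8
mdot = 78.331 kg/s


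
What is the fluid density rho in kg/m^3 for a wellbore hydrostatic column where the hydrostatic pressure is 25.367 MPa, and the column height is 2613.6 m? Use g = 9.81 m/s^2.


rho = P * 1e6 / (g * h)
rho = 25.367 * 1e6 / (9.81 * 2613.6)
rho = 989.38 kg/m^3


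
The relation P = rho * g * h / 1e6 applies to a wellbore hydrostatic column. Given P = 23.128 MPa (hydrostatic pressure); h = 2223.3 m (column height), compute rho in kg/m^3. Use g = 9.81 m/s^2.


rho = P * 1e6 / (g * h)
rho = 23.128 * 1e6 / (9.81 * 2223.3)
rho = 1060.4 kg/m^3


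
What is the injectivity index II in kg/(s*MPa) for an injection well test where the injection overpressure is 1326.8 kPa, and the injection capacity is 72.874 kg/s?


II = mdot * 1000 / dP
II = 72.874 * 1000 / 1326.8
II = 54.925 kg/(s*MPa)


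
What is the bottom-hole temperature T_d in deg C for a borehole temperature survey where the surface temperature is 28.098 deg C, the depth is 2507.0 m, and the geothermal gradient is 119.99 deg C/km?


T_d = T_surf + grad * d / 1000
T_d = 28.098 + 119.99 * 2507.0 / 1000
T_d = 328.91 deg C


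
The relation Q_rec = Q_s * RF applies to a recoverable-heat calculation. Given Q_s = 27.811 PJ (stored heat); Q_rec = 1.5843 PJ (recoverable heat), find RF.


RF = Q_rec / Q_s
RF = 1.5843 / 27.811
RF = 0.056967


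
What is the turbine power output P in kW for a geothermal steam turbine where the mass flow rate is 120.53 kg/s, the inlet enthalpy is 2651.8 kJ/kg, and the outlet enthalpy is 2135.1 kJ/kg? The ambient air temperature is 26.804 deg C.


P = mdot * (h_in - h_out) / 1000
P = 120.53 * (2651.8 - 2135.1) / 1000
P = 62.27785 MW
Convert: 62.27785 MW * 1000.0 = 62278 kW
P = 62278 kW


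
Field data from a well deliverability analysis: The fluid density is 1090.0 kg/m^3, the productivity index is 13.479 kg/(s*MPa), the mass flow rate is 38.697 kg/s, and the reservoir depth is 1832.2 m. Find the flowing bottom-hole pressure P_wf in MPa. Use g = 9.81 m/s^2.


Step 1: P_i = rho*g*h/1e6 = 1090.0*9.81*1832.2/1e6 = 19.59153 MPa
Step 2: P_wf = P_i - mdot/PI = 19.59153 - 38.697/13.479 = 16.721 MPa
P_wf = 16.721 MPa


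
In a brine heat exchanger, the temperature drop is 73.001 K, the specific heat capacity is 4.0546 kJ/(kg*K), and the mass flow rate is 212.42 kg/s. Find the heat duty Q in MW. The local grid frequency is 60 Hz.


Q = mdot * cp * dT / 1000
Q = 212.42 * 4.0546 * 73.001 / 1000
Q = 62.874 MW


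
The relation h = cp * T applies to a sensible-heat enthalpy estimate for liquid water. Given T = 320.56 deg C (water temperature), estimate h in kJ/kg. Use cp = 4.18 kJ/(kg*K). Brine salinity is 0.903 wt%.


h = cp * T
h = 4.18 * 320.56
h = 1339.9 kJ/kg


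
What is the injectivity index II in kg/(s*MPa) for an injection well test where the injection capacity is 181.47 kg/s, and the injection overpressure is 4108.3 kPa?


II = mdot * 1000 / dP
II = 181.47 * 1000 / 4108.3
II = 44.172 kg/(s*MPa)


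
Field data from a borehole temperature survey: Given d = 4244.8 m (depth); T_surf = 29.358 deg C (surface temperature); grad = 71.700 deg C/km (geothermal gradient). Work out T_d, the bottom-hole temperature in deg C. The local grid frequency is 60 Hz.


T_d = T_surf + grad * d / 1000
T_d = 29.358 + 71.700 * 4244.8 / 1000
T_d = 333.71 deg C


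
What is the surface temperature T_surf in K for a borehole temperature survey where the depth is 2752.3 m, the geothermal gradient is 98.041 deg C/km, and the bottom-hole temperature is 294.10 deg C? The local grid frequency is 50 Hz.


T_surf = T_d - grad * d / 1000
T_surf = 294.10 - 98.041 * 2752.3 / 1000
T_surf = 24.26176 deg C
Convert to K: 24.26176 + 273.15 = 297.41 K
T_surf = 297.41 K


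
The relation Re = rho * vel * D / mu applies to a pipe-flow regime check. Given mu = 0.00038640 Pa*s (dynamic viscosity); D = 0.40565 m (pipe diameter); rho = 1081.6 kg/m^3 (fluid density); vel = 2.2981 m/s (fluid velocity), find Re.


Re = rho * vel * D / mu
Re = 1081.6 * 2.2981 * 0.40565 / 0.00038640
Re = 2.6095e+06


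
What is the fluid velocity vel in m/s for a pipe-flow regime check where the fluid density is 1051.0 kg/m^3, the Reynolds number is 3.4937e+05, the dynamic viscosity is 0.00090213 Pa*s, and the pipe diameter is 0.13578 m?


vel = Re * mu / (rho * D)
vel = 3.4937e+05 * 0.00090213 / (1051.0 * 0.13578)
vel = 2.2086 m/s


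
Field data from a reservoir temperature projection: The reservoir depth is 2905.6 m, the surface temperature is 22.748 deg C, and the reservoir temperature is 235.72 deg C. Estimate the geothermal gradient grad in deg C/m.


grad = (T_res - T_surf) / d * 1000
grad = (235.72 - 22.748) / 2905.6 * 1000
grad = 73.29708 deg C/km
Convert: 73.29708 deg C/km * 0.001 = 0.073297 deg C/m
grad = 0.073297 deg C/m


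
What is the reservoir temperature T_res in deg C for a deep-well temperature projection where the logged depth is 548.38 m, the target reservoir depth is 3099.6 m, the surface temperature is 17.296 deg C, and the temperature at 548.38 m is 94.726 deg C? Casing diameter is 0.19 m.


Step 1: grad = (T_d1 - T_surf)/d1 * 1000 = (94.726 - 17.296)/548.38 * 1000 = 141.1977 deg C/km
Step 2: T_res = T_surf + grad*d2/1000 = 17.296 + 141.1977*3099.6/1000 = 454.95 deg C
T_res = 454.95 deg C


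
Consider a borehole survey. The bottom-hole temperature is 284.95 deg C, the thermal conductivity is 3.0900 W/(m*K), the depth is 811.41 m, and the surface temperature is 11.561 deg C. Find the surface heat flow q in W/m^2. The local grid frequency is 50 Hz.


Step 1: grad = (T_d - T_surf)/d * 1000 = (284.95 - 11.561)/811.41 * 1000 = 336.9308 deg C/km
Step 2: q = k * grad / 1000 = 3.09 * 336.9308 / 1000 = 1.0411 W/m^2
q = 1.0411 W/m^2


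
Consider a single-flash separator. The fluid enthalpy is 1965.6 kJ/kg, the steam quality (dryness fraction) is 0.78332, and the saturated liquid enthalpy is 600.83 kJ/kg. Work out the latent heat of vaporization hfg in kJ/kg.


hfg = (h - hf) / x
hfg = (1965.6 - 600.83) / 0.78332
hfg = 1742.3 kJ/kg


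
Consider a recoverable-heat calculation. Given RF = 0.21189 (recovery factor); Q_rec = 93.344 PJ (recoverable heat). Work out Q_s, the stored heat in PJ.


Q_s = Q_rec / RF
Q_s = 93.344 / 0.21189
Q_s = 440.53 PJ


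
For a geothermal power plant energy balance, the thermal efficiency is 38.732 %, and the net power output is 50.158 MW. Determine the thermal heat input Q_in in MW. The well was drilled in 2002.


Q_in = W_net / (eta / 100)
Q_in = 50.158 / (38.732 / 100)
Q_in = 129.50 MW


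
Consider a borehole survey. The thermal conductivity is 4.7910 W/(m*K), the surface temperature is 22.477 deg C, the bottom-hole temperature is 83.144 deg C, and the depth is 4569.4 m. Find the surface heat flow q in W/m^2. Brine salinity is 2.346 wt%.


Step 1: grad = (T_d - T_surf)/d * 1000 = (83.144 - 22.477)/4569.4 * 1000 = 13.27680 deg C/km
Step 2: q = k * grad / 1000 = 4.791 * 13.27680 / 1000 = 0.063609 W/m^2
q = 0.063609 W/m^2


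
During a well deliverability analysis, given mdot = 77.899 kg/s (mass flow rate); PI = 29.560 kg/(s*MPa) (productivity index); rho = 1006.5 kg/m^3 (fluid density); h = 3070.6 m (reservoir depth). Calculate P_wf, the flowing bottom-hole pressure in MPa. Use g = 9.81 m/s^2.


Step 1: P_i = rho*g*h/1e6 = 1006.5*9.81*3070.6/1e6 = 30.31838 MPa
Step 2: P_wf = P_i - mdot/PI = 30.31838 - 77.899/29.56 = 27.683 MPa
P_wf = 27.683 MPa


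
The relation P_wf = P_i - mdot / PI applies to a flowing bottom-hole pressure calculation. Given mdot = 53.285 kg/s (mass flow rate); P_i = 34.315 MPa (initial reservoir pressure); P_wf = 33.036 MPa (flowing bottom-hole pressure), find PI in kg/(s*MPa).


PI = mdot / (P_i - P_wf)
PI = 53.285 / (34.315 - 33.036)
PI = 41.661 kg/(s*MPa)


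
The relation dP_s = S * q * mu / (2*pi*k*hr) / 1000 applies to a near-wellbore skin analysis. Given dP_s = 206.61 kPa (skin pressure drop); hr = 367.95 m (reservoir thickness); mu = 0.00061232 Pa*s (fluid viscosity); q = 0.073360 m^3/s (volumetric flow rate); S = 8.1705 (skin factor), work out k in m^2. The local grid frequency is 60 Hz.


k = S*q*mu / (2*pi*dP_s*1000*hr)
k = 8.1705*0.073360*0.00061232 / (2*pi*206.61*1000*367.95)
k = 7.6836e-13 m^2


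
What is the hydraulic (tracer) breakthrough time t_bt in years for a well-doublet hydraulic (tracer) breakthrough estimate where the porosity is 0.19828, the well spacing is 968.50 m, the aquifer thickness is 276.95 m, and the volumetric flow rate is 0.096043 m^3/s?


t_bt = pi * hr * phi * L^2 / (3 * Qv) / (365.25*86400)
t_bt = pi * 276.95 * 0.19828 * 968.50^2 / (3 * 0.096043) / (365.25*86400)
t_bt = 17.797 years


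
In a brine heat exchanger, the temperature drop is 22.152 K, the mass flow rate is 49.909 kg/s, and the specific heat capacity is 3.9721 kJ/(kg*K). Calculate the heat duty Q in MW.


Q = mdot * cp * dT / 1000
Q = 49.909 * 3.9721 * 22.152 / 1000
Q = 4.3915 MW


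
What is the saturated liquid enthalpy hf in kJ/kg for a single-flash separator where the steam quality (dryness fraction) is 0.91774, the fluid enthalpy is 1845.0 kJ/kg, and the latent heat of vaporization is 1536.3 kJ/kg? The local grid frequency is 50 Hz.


hf = h - x * hfg
hf = 1845.0 - 0.91774 * 1536.3
hf = 435.08 kJ/kg


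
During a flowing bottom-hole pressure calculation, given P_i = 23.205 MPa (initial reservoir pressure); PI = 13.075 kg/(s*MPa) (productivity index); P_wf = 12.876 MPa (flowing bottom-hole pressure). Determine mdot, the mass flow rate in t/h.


mdot = (P_i - P_wf) * PI
mdot = (23.205 - 12.876) * 13.075
mdot = 135.0517 kg/s
Convert: 135.0517 kg/s * 3.6 = 486.19 t/h
mdot = 486.19 t/h


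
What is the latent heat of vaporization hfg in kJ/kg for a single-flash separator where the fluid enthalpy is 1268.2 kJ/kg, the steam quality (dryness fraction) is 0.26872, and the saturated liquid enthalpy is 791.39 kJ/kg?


hfg = (h - hf) / x
hfg = (1268.2 - 791.39) / 0.26872
hfg = 1774.4 kJ/kg


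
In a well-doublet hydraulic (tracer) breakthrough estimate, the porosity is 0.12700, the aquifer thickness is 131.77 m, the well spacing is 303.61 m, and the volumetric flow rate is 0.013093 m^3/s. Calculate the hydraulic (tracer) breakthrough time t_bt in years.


t_bt = pi * hr * phi * L^2 / (3 * Qv) / (365.25*86400)
t_bt = pi * 131.77 * 0.12700 * 303.61^2 / (3 * 0.013093) / (365.25*86400)
t_bt = 3.9097 years


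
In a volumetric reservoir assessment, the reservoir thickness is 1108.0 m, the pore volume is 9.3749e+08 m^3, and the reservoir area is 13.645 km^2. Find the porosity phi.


phi = Vp / (A * 1e6 * hr)
phi = 9.3749e+08 / (13.645 * 1e6 * 1108.0)
phi = 0.062009


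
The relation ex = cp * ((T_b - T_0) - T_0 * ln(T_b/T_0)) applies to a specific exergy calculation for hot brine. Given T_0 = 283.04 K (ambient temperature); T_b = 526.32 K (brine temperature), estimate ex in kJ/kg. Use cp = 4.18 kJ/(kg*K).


ex = cp * ((T_b - T_0) - T_0 * ln(T_b/T_0))
ex = 4.18 * ((526.32 - 283.04) - 283.04 * ln(526.32/283.04))
ex = 283.00 kJ/kg


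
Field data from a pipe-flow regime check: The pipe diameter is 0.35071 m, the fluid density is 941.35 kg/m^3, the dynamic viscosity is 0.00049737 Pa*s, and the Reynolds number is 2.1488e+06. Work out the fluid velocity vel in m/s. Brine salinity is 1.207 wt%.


vel = Re * mu / (rho * D)
vel = 2.1488e+06 * 0.00049737 / (941.35 * 0.35071)
vel = 3.2373 m/s


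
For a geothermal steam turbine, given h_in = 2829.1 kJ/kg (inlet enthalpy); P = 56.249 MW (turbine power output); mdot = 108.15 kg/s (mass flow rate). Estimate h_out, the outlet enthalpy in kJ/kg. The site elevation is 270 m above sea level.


h_out = h_in - P * 1000 / mdot
h_out = 2829.1 - 56.249 * 1000 / 108.15
h_out = 2309.0 kJ/kg


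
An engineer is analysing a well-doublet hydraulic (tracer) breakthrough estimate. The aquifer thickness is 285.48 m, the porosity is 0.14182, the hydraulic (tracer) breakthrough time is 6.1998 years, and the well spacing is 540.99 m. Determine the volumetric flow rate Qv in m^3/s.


Qv = pi*hr*phi*L^2 / (3*t_bt*365.25*86400)
Qv = pi*285.48*0.14182*540.99^2 / (3*6.1998*365.25*86400)
Qv = 0.063422 m^3/s


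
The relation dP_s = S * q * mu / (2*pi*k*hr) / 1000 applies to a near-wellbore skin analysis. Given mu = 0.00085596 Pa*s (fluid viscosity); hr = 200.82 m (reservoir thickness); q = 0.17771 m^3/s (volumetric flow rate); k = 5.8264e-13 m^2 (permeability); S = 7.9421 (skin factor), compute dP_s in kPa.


dP_s = S * q * mu / (2*pi*k*hr) / 1000
dP_s = 7.9421 * 0.17771 * 0.00085596 / (2*pi*5.8264e-13*200.82) / 1000
dP_s = 1643.3 kPa


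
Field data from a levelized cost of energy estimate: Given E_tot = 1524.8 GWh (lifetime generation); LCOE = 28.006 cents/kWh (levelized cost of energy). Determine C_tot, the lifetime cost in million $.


C_tot = LCOE / 100 * E_tot
C_tot = 28.006 / 100 * 1524.8
C_tot = 427.04 million $


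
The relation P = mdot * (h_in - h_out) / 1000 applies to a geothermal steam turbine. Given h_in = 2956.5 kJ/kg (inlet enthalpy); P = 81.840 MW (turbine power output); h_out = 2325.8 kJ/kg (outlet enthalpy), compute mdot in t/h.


mdot = P * 1000 / (h_in - h_out)
mdot = 81.840 * 1000 / (2956.5 - 2325.8)
mdot = 129.7606 kg/s
Convert: 129.7606 kg/s * 3.6 = 467.14 t/h
mdot = 467.14 t/h


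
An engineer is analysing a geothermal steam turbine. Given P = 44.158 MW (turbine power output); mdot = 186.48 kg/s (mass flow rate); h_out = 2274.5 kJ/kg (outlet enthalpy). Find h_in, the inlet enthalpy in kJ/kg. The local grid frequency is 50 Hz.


h_in = h_out + P * 1000 / mdot
h_in = 2274.5 + 44.158 * 1000 / 186.48
h_in = 2511.3 kJ/kg


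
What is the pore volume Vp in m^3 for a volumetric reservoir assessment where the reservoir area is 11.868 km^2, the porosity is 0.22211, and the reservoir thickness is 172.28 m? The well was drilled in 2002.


Vp = A * 1e6 * hr * phi
Vp = 11.868 * 1e6 * 172.28 * 0.22211
Vp = 4.5413e+08 m^3


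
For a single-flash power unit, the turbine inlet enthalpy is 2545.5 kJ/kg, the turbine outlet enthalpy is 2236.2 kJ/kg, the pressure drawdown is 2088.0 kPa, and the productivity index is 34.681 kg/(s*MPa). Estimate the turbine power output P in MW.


Step 1: mdot = PI * dP / 1000 = 34.681 * 2088.0 / 1000 = 72.41393 kg/s
Step 2: P = mdot*(h_in - h_out)/1000 = 72.41393*(2545.5 - 2236.2)/1000 = 22.398 MW
P = 22.398 MW


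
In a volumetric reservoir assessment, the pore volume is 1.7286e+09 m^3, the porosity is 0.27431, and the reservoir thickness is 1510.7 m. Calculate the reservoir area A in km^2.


A = Vp / (1e6 * hr * phi)
A = 1.7286e+09 / (1e6 * 1510.7 * 0.27431)
A = 4.1713 km^2


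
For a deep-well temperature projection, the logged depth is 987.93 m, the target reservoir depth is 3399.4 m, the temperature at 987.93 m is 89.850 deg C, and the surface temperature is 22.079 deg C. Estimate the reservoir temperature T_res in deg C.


Step 1: grad = (T_d1 - T_surf)/d1 * 1000 = (89.85 - 22.079)/987.93 * 1000 = 68.59899 deg C/km
Step 2: T_res = T_surf + grad*d2/1000 = 22.079 + 68.59899*3399.4/1000 = 255.27 deg C
T_res = 255.27 deg C


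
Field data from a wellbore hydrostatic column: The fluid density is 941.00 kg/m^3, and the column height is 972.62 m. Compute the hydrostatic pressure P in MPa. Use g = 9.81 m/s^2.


P = rho * g * h / 1e6
P = 941.00 * 9.81 * 972.62 / 1e6
P = 8.9785 MPa


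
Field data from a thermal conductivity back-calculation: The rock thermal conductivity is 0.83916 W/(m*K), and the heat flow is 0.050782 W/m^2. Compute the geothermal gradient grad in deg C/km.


grad = q / k * 1000
grad = 0.050782 / 0.83916 * 1000
grad = 60.515 deg C/km


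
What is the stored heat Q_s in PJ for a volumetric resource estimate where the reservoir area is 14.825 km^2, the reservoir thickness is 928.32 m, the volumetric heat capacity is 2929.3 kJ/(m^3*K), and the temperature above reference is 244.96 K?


Step 1: Vr = A*1e6*hr = 14.825*1e6*928.32 = 1.376234e+10 m^3
Step 2: Q_s = Vr*rhoc*dT/1e12 = 1.376234e+10*2929.3*244.96/1e12 = 9875.3 PJ
Q_s = 9875.3 PJ


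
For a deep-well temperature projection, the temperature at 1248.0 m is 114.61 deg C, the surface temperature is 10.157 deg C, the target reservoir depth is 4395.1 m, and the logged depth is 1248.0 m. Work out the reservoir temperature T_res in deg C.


Step 1: grad = (T_d1 - T_surf)/d1 * 1000 = (114.61 - 10.157)/1248.0 * 1000 = 83.69631 deg C/km
Step 2: T_res = T_surf + grad*d2/1000 = 10.157 + 83.69631*4395.1/1000 = 378.01 deg C
T_res = 378.01 deg C


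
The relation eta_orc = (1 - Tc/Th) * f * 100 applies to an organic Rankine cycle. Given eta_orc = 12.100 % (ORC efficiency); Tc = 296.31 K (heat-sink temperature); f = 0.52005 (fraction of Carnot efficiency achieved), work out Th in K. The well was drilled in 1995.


Th = Tc / (1 - (eta_orc/100)/f)
Th = 296.31 / (1 - (12.100/100)/0.52005)
Th = 386.16 K


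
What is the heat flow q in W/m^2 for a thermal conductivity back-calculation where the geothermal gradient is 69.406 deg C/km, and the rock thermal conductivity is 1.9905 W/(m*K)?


q = k * grad / 1000
q = 1.9905 * 69.406 / 1000
q = 0.13815 W/m^2


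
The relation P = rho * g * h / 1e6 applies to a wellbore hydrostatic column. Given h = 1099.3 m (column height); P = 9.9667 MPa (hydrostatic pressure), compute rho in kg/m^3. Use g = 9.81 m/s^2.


rho = P * 1e6 / (g * h)
rho = 9.9667 * 1e6 / (9.81 * 1099.3)
rho = 924.20 kg/m^3


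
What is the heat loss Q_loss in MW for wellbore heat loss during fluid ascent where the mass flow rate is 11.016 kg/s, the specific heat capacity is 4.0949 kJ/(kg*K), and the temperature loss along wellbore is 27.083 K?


Q_loss = mdot * cp * dT
Q_loss = 11.016 * 4.0949 * 27.083
Q_loss = 1221.698 kW
Convert: 1221.698 kW * 0.001 = 1.2217 MW
Q_loss = 1.2217 MW


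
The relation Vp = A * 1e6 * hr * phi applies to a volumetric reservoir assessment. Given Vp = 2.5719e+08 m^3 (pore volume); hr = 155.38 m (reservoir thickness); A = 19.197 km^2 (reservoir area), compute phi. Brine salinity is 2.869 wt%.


phi = Vp / (A * 1e6 * hr)
phi = 2.5719e+08 / (19.197 * 1e6 * 155.38)
phi = 0.086223


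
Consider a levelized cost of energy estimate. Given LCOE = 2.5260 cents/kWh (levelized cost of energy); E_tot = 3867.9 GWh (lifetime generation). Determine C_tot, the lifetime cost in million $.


C_tot = LCOE / 100 * E_tot
C_tot = 2.5260 / 100 * 3867.9
C_tot = 97.703 million $


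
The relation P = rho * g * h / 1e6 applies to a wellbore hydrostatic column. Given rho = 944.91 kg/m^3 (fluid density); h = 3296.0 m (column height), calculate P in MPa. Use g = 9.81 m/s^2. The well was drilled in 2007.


P = rho * g * h / 1e6
P = 944.91 * 9.81 * 3296.0 / 1e6
P = 30.552 MPa


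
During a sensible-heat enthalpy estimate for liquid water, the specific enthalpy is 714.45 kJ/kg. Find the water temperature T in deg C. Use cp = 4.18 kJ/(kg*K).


T = h / cp
T = 714.45 / 4.18
T = 170.92 deg C


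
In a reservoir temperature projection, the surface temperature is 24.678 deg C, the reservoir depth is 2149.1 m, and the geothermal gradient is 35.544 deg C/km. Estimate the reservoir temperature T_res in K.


T_res = T_surf + grad * d / 1000
T_res = 24.678 + 35.544 * 2149.1 / 1000
T_res = 101.0656 deg C
Convert to K: 101.0656 + 273.15 = 374.22 K
T_res = 374.22 K


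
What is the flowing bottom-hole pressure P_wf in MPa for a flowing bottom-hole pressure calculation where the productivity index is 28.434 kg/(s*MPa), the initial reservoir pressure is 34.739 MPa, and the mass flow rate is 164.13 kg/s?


P_wf = P_i - mdot / PI
P_wf = 34.739 - 164.13 / 28.434
P_wf = 28.967 MPa


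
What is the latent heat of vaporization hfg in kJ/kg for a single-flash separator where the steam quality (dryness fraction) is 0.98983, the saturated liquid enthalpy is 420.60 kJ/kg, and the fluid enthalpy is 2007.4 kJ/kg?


hfg = (h - hf) / x
hfg = (2007.4 - 420.60) / 0.98983
hfg = 1603.1 kJ/kg


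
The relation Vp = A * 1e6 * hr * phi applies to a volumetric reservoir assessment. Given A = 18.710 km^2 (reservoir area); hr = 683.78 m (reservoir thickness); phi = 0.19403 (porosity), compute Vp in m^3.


Vp = A * 1e6 * hr * phi
Vp = 18.710 * 1e6 * 683.78 * 0.19403
Vp = 2.4823e+09 m^3


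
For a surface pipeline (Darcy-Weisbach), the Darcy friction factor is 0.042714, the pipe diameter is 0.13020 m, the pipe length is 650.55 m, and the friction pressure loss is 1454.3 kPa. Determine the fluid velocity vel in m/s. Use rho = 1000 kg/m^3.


vel = sqrt(dP*1000*2*D / (f*L*rho))
vel = sqrt(1454.3*1000*2*0.13020 / (0.042714*650.55*1000))
vel = 3.6917 m/s


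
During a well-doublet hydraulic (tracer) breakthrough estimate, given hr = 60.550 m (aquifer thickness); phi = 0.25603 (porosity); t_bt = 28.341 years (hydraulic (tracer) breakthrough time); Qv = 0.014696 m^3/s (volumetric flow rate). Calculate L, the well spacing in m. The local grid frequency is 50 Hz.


L = sqrt(t_bt*365.25*86400*3*Qv / (pi*hr*phi))
L = sqrt(28.341*365.25*86400*3*0.014696 / (pi*60.550*0.25603))
L = 899.79 m


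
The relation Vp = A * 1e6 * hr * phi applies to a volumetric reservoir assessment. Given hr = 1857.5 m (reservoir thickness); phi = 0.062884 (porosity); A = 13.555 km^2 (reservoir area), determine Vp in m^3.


Vp = A * 1e6 * hr * phi
Vp = 13.555 * 1e6 * 1857.5 * 0.062884
Vp = 1.5833e+09 m^3


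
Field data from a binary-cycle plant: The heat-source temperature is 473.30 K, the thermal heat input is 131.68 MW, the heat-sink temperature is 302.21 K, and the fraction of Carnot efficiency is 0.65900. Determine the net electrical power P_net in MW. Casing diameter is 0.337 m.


Step 1: eta = (1 - Tc/Th)*f = (1 - 302.21/473.3)*0.659 = 0.2382174
Step 2: P_net = eta * Q_in = 0.2382174 * 131.68 = 31.368 MW
P_net = 31.368 MW


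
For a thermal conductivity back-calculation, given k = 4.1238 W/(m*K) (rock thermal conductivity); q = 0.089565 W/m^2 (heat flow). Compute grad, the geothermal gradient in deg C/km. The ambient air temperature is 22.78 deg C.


grad = q / k * 1000
grad = 0.089565 / 4.1238 * 1000
grad = 21.719 deg C/km
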